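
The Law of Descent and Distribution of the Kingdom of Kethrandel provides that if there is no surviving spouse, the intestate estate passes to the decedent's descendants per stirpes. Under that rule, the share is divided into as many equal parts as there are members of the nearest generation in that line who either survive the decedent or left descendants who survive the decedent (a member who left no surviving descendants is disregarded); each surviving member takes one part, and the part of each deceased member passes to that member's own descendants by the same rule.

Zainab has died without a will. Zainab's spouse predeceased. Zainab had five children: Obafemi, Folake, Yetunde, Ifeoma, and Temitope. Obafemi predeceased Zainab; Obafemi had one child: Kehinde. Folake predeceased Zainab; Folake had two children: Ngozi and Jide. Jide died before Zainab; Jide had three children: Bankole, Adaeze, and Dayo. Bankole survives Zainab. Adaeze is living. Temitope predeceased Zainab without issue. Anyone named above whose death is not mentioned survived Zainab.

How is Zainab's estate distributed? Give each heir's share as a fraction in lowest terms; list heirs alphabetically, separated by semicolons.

There is no surviving spouse, so the entire estate passes to Zainab's descendants per stirpes.
Temitope left no surviving issue, so that branch lapses and is disregarded.
The estate is divided into 4 equal shares of 1/4 among Obafemi, Folake, Yetunde, Ifeoma.
Obafemi predeceased; the 1/4 allotted to Obafemi's branch passes to Obafemi's issue by representation.
Kehinde is the sole taker at this level and receives the full 1/4.
Folake predeceased; the 1/4 allotted to Folake's branch passes to Folake's issue by representation.
The 1/4 is divided into 2 equal shares of 1/8 among Ngozi, Jide.
Ngozi is living and takes 1/8.
Jide predeceased; the 1/8 allotted to Jide's branch passes to Jide's issue by representation.
The 1/8 is divided into 3 equal shares of 1/24 among Bankole, Adaeze, Dayo.
Bankole is living and takes 1/24.
Adaeze is living and takes 1/24.
Dayo is living and takes 1/24.
Yetunde is living and takes 1/4.
Ifeoma is living and takes 1/4.

Adaeze 1/24; Bankole 1/24; Dayo 1/24; Ifeoma 1/4; Kehinde 1/4; Ngozi 1/8; Yetunde 1/4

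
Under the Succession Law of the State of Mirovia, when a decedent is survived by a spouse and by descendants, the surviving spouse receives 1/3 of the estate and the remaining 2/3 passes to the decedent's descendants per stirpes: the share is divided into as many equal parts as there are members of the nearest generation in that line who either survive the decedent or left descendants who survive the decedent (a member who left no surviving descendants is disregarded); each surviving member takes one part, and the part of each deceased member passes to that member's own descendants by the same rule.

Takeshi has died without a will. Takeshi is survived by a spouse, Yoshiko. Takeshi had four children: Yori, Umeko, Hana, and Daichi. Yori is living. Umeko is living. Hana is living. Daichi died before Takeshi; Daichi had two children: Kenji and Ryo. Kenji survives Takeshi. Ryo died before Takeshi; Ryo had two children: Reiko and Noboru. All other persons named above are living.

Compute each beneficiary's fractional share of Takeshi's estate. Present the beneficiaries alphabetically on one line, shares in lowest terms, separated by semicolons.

Yoshiko, as surviving spouse, takes 1/3.
The remaining 2/3 passes to Takeshi's descendants per stirpes.
The 2/3 is divided into 4 equal shares of 1/6 among Yori, Umeko, Hana, Daichi.
Yori is living and takes 1/6.
Umeko is living and takes 1/6.
Hana is living and takes 1/6.
Daichi predeceased; the 1/6 allotted to Daichi's branch passes to Daichi's issue by representation.
The 1/6 is divided into 2 equal shares of 1/12 among Kenji, Ryo.
Kenji is living and takes 1/12.
Ryo predeceased; the 1/12 allotted to Ryo's branch passes to Ryo's issue by representation.
The 1/12 is divided into 2 equal shares of 1/24 among Reiko, Noboru.
Reiko is living and takes 1/24.
Noboru is living and takes 1/24.

Hana 1/6; Kenji 1/12; Noboru 1/24; Reiko 1/24; Umeko 1/6; Yori 1/6; Yoshiko 1/3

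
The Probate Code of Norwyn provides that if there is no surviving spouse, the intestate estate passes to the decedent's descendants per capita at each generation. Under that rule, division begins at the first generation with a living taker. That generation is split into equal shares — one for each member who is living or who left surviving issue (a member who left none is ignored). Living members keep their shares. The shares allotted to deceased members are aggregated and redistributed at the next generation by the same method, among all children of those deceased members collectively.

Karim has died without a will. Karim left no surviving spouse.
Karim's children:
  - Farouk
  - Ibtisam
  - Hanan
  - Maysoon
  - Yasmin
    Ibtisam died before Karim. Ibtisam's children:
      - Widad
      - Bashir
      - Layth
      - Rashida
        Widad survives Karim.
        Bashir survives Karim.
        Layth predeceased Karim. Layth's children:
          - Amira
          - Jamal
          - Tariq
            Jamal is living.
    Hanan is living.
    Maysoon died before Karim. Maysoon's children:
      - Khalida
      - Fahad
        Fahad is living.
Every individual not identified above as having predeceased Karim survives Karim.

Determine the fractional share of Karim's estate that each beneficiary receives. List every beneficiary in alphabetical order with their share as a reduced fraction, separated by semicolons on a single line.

Amira 1/45; Bashir 1/15; Fahad 1/15; Farouk 1/5; Hanan 1/5; Jamal 1/45; Khalida 1/15; Rashida 1/15; Tariq 1/45; Widad 1/15; Yasmin 1/5

There is no surviving spouse, so the entire estate passes to Karim's descendants per capita at each generation.
At generation 1 (Farouk, Ibtisam, Hanan, Maysoon, Yasmin) there are 5 shares of (1)/5 = 1/5 each.
Living: Farouk, Hanan, and Yasmin — each takes 1/5.
Deceased: Ibtisam and Maysoon. Their combined 2/5 is pooled and carried to generation 2.
At generation 2 (Widad, Bashir, Layth, Rashida, Khalida, Fahad) there are 6 shares of (2/5)/6 = 1/15 each.
Living: Widad, Bashir, Rashida, Khalida, and Fahad — each takes 1/15.
Deceased: Layth. That 1/15 share is carried to generation 3.
At generation 3 (Amira, Jamal, Tariq) there are 3 shares of (1/15)/3 = 1/45 each.
Living: Amira, Jamal, and Tariq — each takes 1/45.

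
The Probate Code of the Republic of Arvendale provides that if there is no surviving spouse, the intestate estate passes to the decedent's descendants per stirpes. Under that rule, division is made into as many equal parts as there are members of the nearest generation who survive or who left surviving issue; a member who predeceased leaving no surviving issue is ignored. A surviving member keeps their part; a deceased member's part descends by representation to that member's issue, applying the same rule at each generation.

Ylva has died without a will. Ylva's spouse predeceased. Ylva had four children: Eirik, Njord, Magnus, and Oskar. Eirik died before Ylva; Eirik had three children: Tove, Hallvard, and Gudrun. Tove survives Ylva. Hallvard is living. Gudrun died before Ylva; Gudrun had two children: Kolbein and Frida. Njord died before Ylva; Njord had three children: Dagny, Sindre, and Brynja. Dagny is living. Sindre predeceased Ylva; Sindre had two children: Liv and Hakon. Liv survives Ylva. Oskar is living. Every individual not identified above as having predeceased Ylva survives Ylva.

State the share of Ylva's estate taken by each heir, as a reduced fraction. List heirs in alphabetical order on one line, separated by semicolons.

There is no surviving spouse, so the entire estate passes to Ylva's descendants per stirpes.
The estate is divided into 4 equal shares of 1/4 among Eirik, Njord, Magnus, Oskar.
Eirik predeceased; the 1/4 allotted to Eirik's branch passes to Eirik's issue by representation.
The 1/4 is divided into 3 equal shares of 1/12 among Tove, Hallvard, Gudrun.
Tove is living and takes 1/12.
Hallvard is living and takes 1/12.
Gudrun predeceased; the 1/12 allotted to Gudrun's branch passes to Gudrun's issue by representation.
The 1/12 is divided into 2 equal shares of 1/24 among Kolbein, Frida.
Kolbein is living and takes 1/24.
Frida is living and takes 1/24.
Njord predeceased; the 1/4 allotted to Njord's branch passes to Njord's issue by representation.
The 1/4 is divided into 3 equal shares of 1/12 among Dagny, Sindre, Brynja.
Dagny is living and takes 1/12.
Sindre predeceased; the 1/12 allotted to Sindre's branch passes to Sindre's issue by representation.
The 1/12 is divided into 2 equal shares of 1/24 among Liv, Hakon.
Liv is living and takes 1/24.
Hakon is living and takes 1/24.
Brynja is living and takes 1/12.
Magnus is living and takes 1/4.
Oskar is living and takes 1/4.

Brynja 1/12; Dagny 1/12; Frida 1/24; Hakon 1/24; Hallvard 1/12; Kolbein 1/24; Liv 1/24; Magnus 1/4; Oskar 1/4; Tove 1/12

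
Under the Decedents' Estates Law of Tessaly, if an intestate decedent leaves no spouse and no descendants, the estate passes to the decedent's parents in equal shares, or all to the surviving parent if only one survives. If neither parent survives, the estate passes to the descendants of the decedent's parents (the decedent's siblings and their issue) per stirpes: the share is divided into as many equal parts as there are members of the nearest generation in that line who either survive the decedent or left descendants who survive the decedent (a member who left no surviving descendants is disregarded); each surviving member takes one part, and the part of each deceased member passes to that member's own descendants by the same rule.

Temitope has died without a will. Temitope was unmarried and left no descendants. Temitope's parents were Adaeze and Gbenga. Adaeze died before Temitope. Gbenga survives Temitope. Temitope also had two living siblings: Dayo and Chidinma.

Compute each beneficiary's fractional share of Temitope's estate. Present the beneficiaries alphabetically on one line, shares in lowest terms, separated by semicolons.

Gbenga 1

Only one parent, Gbenga, survives, so Gbenga takes the entire estate. The siblings take nothing because a surviving parent has priority.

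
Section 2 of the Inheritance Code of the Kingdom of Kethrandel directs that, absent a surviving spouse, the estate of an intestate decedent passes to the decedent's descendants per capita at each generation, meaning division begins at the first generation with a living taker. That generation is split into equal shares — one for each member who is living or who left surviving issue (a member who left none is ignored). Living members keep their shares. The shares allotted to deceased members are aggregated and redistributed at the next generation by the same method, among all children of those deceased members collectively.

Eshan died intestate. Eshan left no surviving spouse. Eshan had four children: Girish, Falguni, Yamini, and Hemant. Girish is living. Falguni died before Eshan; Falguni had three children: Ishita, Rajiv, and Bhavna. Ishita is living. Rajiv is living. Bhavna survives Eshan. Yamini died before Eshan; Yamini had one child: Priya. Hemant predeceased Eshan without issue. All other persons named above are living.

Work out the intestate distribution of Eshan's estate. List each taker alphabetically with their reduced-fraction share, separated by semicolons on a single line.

Bhavna 1/6; Girish 1/3; Ishita 1/6; Priya 1/6; Rajiv 1/6

There is no surviving spouse, so the entire estate passes to Eshan's descendants per capita at each generation.
At generation 1 (Girish, Falguni, Yamini) there are 3 shares of (1)/3 = 1/3 each.
Living: Girish — each takes 1/3.
Deceased: Falguni and Yamini. Their combined 2/3 is pooled and carried to generation 2.
At generation 2 (Ishita, Rajiv, Bhavna, Priya) there are 4 shares of (2/3)/4 = 1/6 each.
Living: Ishita, Rajiv, Bhavna, and Priya — each takes 1/6.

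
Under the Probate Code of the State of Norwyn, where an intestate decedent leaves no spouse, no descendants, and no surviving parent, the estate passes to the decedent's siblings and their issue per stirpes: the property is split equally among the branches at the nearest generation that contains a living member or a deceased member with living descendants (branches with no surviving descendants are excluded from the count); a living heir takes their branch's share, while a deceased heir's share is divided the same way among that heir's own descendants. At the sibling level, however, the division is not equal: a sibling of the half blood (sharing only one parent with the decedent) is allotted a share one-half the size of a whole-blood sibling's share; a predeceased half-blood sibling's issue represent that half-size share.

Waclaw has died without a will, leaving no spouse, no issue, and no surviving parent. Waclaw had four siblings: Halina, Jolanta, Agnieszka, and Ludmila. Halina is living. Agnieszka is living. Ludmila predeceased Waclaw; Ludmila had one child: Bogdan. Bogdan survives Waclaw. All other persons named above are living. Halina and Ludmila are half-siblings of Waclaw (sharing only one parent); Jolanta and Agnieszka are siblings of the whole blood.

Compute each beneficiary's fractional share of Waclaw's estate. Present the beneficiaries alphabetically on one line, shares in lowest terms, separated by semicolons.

Agnieszka 1/3; Bogdan 1/6; Halina 1/6; Jolanta 1/3

No spouse, descendants, or parent survives, so the estate passes to Waclaw's siblings per stirpes.
Half-blood siblings count for one-half the weight of whole-blood siblings at the initial division.
Dividing 1 in proportion to weights (total weight 3): Halina (weight 1/2) → 1/6; Jolanta (weight 1) → 1/3; Agnieszka (weight 1) → 1/3; Ludmila (weight 1/2) → 1/6.
Halina is living and takes 1/6.
Jolanta is living and takes 1/3.
Agnieszka is living and takes 1/3.
Ludmila predeceased; the 1/6 allotted to Ludmila's branch passes to Ludmila's issue by representation.
Bogdan is the sole taker at this level and receives the full 1/6.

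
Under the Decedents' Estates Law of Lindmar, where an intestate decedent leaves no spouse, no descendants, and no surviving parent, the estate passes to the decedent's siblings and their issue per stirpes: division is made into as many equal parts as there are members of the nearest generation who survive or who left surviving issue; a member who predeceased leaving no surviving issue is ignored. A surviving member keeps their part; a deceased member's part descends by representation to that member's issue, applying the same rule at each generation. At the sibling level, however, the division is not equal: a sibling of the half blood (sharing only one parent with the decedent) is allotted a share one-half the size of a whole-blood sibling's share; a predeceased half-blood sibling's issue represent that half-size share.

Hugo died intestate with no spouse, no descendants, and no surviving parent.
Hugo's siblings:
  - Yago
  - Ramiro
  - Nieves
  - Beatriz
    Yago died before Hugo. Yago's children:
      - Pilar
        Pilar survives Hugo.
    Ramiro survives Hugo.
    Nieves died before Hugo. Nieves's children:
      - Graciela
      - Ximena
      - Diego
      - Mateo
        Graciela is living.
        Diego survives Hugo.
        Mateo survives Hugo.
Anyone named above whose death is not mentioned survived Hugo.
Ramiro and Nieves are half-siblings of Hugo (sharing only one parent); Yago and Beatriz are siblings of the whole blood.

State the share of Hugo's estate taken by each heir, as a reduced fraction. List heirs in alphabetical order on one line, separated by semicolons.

No spouse, descendants, or parent survives, so the estate passes to Hugo's siblings per stirpes.
Half-blood siblings count for one-half the weight of whole-blood siblings at the initial division.
Dividing 1 in proportion to weights (total weight 3): Yago (weight 1) → 1/3; Ramiro (weight 1/2) → 1/6; Nieves (weight 1/2) → 1/6; Beatriz (weight 1) → 1/3.
Yago predeceased; the 1/3 allotted to Yago's branch passes to Yago's issue by representation.
Pilar is the sole taker at this level and receives the full 1/3.
Ramiro is living and takes 1/6.
Nieves predeceased; the 1/6 allotted to Nieves's branch passes to Nieves's issue by representation.
The 1/6 is divided into 4 equal shares of 1/24 among Graciela, Ximena, Diego, Mateo.
Graciela is living and takes 1/24.
Ximena is living and takes 1/24.
Diego is living and takes 1/24.
Mateo is living and takes 1/24.
Beatriz is living and takes 1/3.

Beatriz 1/3; Diego 1/24; Graciela 1/24; Mateo 1/24; Pilar 1/3; Ramiro 1/6; Ximena 1/24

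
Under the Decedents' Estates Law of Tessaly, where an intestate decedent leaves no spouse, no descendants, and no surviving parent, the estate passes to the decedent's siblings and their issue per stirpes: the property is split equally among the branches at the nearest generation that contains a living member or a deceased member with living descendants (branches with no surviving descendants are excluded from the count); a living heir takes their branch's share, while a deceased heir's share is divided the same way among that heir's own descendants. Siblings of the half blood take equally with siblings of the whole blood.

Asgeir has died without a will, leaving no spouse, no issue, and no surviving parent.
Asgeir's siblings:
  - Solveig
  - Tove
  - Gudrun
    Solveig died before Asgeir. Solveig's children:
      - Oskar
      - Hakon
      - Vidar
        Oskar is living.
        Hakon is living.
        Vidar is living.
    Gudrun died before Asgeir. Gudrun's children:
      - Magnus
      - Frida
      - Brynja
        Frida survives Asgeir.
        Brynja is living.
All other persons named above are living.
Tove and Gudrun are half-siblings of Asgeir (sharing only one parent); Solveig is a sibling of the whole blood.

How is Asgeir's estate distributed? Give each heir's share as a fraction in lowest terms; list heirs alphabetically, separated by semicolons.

No spouse, descendants, or parent survives, so the estate passes to Asgeir's siblings per stirpes.
Half-blood and whole-blood siblings take equally under the stated rule.
The estate is divided into 3 equal shares of 1/3 among Solveig, Tove, Gudrun.
Solveig predeceased; the 1/3 allotted to Solveig's branch passes to Solveig's issue by representation.
The 1/3 is divided into 3 equal shares of 1/9 among Oskar, Hakon, Vidar.
Oskar is living and takes 1/9.
Hakon is living and takes 1/9.
Vidar is living and takes 1/9.
Tove is living and takes 1/3.
Gudrun predeceased; the 1/3 allotted to Gudrun's branch passes to Gudrun's issue by representation.
The 1/3 is divided into 3 equal shares of 1/9 among Magnus, Frida, Brynja.
Magnus is living and takes 1/9.
Frida is living and takes 1/9.
Brynja is living and takes 1/9.

Brynja 1/9; Frida 1/9; Hakon 1/9; Magnus 1/9; Oskar 1/9; Tove 1/3; Vidar 1/9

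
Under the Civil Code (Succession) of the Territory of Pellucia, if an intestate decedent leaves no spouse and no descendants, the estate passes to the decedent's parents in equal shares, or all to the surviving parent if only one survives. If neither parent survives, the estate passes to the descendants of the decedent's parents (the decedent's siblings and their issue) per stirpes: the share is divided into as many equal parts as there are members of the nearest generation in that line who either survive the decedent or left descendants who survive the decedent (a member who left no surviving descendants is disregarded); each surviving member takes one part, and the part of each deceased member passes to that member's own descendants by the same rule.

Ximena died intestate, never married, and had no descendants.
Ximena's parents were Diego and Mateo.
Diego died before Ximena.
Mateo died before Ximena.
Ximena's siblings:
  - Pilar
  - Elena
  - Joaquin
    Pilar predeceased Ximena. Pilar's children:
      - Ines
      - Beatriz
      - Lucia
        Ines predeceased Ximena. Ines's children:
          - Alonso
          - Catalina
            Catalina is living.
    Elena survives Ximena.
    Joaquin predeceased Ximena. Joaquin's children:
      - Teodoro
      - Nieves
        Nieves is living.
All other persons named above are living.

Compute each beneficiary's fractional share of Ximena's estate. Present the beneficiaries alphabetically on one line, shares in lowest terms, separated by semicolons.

Alonso 1/18; Beatriz 1/9; Catalina 1/18; Elena 1/3; Lucia 1/9; Nieves 1/6; Teodoro 1/6

Neither parent survives and there are no descendants, so the estate passes to Ximena's siblings and their issue per stirpes.
The estate is divided into 3 equal shares of 1/3 among Pilar, Elena, Joaquin.
Pilar predeceased; the 1/3 allotted to Pilar's branch passes to Pilar's issue by representation.
The 1/3 is divided into 3 equal shares of 1/9 among Ines, Beatriz, Lucia.
Ines predeceased; the 1/9 allotted to Ines's branch passes to Ines's issue by representation.
The 1/9 is divided into 2 equal shares of 1/18 among Alonso, Catalina.
Alonso is living and takes 1/18.
Catalina is living and takes 1/18.
Beatriz is living and takes 1/9.
Lucia is living and takes 1/9.
Elena is living and takes 1/3.
Joaquin predeceased; the 1/3 allotted to Joaquin's branch passes to Joaquin's issue by representation.
The 1/3 is divided into 2 equal shares of 1/6 among Teodoro, Nieves.
Teodoro is living and takes 1/6.
Nieves is living and takes 1/6.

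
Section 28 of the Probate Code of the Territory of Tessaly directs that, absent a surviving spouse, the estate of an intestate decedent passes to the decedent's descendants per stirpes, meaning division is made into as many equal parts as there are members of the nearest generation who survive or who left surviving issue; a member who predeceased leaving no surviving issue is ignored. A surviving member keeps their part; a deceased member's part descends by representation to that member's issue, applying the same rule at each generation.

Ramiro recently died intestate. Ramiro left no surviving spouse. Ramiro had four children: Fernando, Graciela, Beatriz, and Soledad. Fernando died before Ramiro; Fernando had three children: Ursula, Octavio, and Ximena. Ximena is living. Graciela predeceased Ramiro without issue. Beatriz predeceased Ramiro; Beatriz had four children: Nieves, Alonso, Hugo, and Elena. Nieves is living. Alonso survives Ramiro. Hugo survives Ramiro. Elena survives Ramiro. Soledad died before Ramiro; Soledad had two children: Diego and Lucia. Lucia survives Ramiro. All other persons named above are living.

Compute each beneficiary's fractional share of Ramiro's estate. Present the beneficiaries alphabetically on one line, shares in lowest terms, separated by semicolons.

There is no surviving spouse, so the entire estate passes to Ramiro's descendants per stirpes.
Graciela left no surviving issue, so that branch lapses and is disregarded.
The estate is divided into 3 equal shares of 1/3 among Fernando, Beatriz, Soledad.
Fernando predeceased; the 1/3 allotted to Fernando's branch passes to Fernando's issue by representation.
The 1/3 is divided into 3 equal shares of 1/9 among Ursula, Octavio, Ximena.
Ursula is living and takes 1/9.
Octavio is living and takes 1/9.
Ximena is living and takes 1/9.
Beatriz predeceased; the 1/3 allotted to Beatriz's branch passes to Beatriz's issue by representation.
The 1/3 is divided into 4 equal shares of 1/12 among Nieves, Alonso, Hugo, Elena.
Nieves is living and takes 1/12.
Alonso is living and takes 1/12.
Hugo is living and takes 1/12.
Elena is living and takes 1/12.
Soledad predeceased; the 1/3 allotted to Soledad's branch passes to Soledad's issue by representation.
The 1/3 is divided into 2 equal shares of 1/6 among Diego, Lucia.
Diego is living and takes 1/6.
Lucia is living and takes 1/6.

Alonso 1/12; Diego 1/6; Elena 1/12; Hugo 1/12; Lucia 1/6; Nieves 1/12; Octavio 1/9; Ursula 1/9; Ximena 1/9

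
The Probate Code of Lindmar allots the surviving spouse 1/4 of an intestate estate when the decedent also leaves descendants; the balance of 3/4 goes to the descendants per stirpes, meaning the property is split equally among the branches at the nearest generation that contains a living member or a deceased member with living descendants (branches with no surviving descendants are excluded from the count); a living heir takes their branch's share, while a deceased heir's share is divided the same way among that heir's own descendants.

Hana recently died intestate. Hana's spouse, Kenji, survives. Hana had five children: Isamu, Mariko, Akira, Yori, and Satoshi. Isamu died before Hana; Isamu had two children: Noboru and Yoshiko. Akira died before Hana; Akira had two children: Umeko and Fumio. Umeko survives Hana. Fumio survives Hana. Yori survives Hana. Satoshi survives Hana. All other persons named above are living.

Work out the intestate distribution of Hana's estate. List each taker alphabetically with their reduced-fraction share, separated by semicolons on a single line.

Kenji, as surviving spouse, takes 1/4.
The remaining 3/4 passes to Hana's descendants per stirpes.
The 3/4 is divided into 5 equal shares of 3/20 among Isamu, Mariko, Akira, Yori, Satoshi.
Isamu predeceased; the 3/20 allotted to Isamu's branch passes to Isamu's issue by representation.
The 3/20 is divided into 2 equal shares of 3/40 among Noboru, Yoshiko.
Noboru is living and takes 3/40.
Yoshiko is living and takes 3/40.
Mariko is living and takes 3/20.
Akira predeceased; the 3/20 allotted to Akira's branch passes to Akira's issue by representation.
The 3/20 is divided into 2 equal shares of 3/40 among Umeko, Fumio.
Umeko is living and takes 3/40.
Fumio is living and takes 3/40.
Yori is living and takes 3/20.
Satoshi is living and takes 3/20.

Fumio 3/40; Kenji 1/4; Mariko 3/20; Noboru 3/40; Satoshi 3/20; Umeko 3/40; Yori 3/20; Yoshiko 3/40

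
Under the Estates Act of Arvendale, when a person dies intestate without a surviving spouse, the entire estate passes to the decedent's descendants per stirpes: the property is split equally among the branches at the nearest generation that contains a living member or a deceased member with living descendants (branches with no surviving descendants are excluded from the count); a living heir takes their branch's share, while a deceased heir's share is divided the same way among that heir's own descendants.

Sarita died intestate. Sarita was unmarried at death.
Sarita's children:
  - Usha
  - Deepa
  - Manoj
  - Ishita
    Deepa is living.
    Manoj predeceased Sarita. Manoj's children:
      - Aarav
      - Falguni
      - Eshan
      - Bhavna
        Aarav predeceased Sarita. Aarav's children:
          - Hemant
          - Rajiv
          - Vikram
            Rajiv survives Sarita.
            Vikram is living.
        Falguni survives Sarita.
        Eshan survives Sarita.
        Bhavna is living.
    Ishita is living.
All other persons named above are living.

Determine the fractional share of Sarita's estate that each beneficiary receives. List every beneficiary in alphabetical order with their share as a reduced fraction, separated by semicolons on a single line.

Bhavna 1/16; Deepa 1/4; Eshan 1/16; Falguni 1/16; Hemant 1/48; Ishita 1/4; Rajiv 1/48; Usha 1/4; Vikram 1/48

There is no surviving spouse, so the entire estate passes to Sarita's descendants per stirpes.
The estate is divided into 4 equal shares of 1/4 among Usha, Deepa, Manoj, Ishita.
Usha is living and takes 1/4.
Deepa is living and takes 1/4.
Manoj predeceased; the 1/4 allotted to Manoj's branch passes to Manoj's issue by representation.
The 1/4 is divided into 4 equal shares of 1/16 among Aarav, Falguni, Eshan, Bhavna.
Aarav predeceased; the 1/16 allotted to Aarav's branch passes to Aarav's issue by representation.
The 1/16 is divided into 3 equal shares of 1/48 among Hemant, Rajiv, Vikram.
Hemant is living and takes 1/48.
Rajiv is living and takes 1/48.
Vikram is living and takes 1/48.
Falguni is living and takes 1/16.
Eshan is living and takes 1/16.
Bhavna is living and takes 1/16.
Ishita is living and takes 1/4.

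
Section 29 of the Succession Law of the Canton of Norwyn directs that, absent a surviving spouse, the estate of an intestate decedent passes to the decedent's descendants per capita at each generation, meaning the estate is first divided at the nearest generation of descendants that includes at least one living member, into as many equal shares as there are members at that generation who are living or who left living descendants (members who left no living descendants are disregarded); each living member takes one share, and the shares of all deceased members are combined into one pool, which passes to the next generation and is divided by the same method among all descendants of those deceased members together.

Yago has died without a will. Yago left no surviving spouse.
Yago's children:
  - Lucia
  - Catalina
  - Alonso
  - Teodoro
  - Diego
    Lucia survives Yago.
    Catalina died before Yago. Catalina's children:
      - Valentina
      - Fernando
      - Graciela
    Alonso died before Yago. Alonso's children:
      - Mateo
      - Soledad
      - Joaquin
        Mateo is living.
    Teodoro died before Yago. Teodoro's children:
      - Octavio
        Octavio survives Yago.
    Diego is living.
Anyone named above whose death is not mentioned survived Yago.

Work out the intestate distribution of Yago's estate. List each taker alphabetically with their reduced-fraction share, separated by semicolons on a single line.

Diego 1/5; Fernando 3/35; Graciela 3/35; Joaquin 3/35; Lucia 1/5; Mateo 3/35; Octavio 3/35; Soledad 3/35; Valentina 3/35

There is no surviving spouse, so the entire estate passes to Yago's descendants per capita at each generation.
At generation 1 (Lucia, Catalina, Alonso, Teodoro, Diego) there are 5 shares of (1)/5 = 1/5 each.
Living: Lucia and Diego — each takes 1/5.
Deceased: Catalina, Alonso, and Teodoro. Their combined 3/5 is pooled and carried to generation 2.
At generation 2 (Valentina, Fernando, Graciela, Mateo, Soledad, Joaquin, Octavio) there are 7 shares of (3/5)/7 = 3/35 each.
Living: Valentina, Fernando, Graciela, Mateo, Soledad, Joaquin, and Octavio — each takes 3/35.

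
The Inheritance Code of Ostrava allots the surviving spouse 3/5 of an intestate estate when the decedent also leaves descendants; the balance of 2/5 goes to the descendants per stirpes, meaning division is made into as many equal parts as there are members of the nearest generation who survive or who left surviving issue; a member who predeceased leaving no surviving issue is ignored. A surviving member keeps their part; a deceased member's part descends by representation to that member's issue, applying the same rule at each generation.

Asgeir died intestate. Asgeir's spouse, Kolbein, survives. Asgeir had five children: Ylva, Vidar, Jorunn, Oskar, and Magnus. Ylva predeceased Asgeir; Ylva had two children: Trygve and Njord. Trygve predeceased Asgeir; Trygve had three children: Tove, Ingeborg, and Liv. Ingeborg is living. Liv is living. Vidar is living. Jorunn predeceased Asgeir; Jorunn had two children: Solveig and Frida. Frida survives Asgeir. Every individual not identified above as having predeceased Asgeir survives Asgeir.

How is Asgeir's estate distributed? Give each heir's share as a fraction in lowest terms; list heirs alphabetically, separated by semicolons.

Frida 1/25; Ingeborg 1/75; Kolbein 3/5; Liv 1/75; Magnus 2/25; Njord 1/25; Oskar 2/25; Solveig 1/25; Tove 1/75; Vidar 2/25

Kolbein, as surviving spouse, takes 3/5.
The remaining 2/5 passes to Asgeir's descendants per stirpes.
The 2/5 is divided into 5 equal shares of 2/25 among Ylva, Vidar, Jorunn, Oskar, Magnus.
Ylva predeceased; the 2/25 allotted to Ylva's branch passes to Ylva's issue by representation.
The 2/25 is divided into 2 equal shares of 1/25 among Trygve, Njord.
Trygve predeceased; the 1/25 allotted to Trygve's branch passes to Trygve's issue by representation.
The 1/25 is divided into 3 equal shares of 1/75 among Tove, Ingeborg, Liv.
Tove is living and takes 1/75.
Ingeborg is living and takes 1/75.
Liv is living and takes 1/75.
Njord is living and takes 1/25.
Vidar is living and takes 2/25.
Jorunn predeceased; the 2/25 allotted to Jorunn's branch passes to Jorunn's issue by representation.
The 2/25 is divided into 2 equal shares of 1/25 among Solveig, Frida.
Solveig is living and takes 1/25.
Frida is living and takes 1/25.
Oskar is living and takes 2/25.
Magnus is living and takes 2/25.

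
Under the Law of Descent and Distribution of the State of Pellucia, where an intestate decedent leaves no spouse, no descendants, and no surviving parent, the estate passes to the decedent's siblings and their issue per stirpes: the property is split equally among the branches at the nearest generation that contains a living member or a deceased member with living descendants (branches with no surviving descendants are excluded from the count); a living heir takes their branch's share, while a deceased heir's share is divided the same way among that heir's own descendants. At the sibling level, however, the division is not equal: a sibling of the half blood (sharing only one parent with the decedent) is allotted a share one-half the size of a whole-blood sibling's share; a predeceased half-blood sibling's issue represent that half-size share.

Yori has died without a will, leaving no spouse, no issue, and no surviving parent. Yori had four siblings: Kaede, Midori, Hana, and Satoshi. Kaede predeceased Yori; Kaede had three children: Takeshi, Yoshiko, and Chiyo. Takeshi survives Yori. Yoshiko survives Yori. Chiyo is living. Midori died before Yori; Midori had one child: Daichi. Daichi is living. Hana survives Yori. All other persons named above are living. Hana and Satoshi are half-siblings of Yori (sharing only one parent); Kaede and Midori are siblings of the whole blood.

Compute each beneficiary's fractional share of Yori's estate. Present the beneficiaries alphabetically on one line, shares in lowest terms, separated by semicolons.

Chiyo 1/9; Daichi 1/3; Hana 1/6; Satoshi 1/6; Takeshi 1/9; Yoshiko 1/9

No spouse, descendants, or parent survives, so the estate passes to Yori's siblings per stirpes.
Half-blood siblings count for one-half the weight of whole-blood siblings at the initial division.
Dividing 1 in proportion to weights (total weight 3): Kaede (weight 1) → 1/3; Midori (weight 1) → 1/3; Hana (weight 1/2) → 1/6; Satoshi (weight 1/2) → 1/6.
Kaede predeceased; the 1/3 allotted to Kaede's branch passes to Kaede's issue by representation.
The 1/3 is divided into 3 equal shares of 1/9 among Takeshi, Yoshiko, Chiyo.
Takeshi is living and takes 1/9.
Yoshiko is living and takes 1/9.
Chiyo is living and takes 1/9.
Midori predeceased; the 1/3 allotted to Midori's branch passes to Midori's issue by representation.
Daichi is the sole taker at this level and receives the full 1/3.
Hana is living and takes 1/6.
Satoshi is living and takes 1/6.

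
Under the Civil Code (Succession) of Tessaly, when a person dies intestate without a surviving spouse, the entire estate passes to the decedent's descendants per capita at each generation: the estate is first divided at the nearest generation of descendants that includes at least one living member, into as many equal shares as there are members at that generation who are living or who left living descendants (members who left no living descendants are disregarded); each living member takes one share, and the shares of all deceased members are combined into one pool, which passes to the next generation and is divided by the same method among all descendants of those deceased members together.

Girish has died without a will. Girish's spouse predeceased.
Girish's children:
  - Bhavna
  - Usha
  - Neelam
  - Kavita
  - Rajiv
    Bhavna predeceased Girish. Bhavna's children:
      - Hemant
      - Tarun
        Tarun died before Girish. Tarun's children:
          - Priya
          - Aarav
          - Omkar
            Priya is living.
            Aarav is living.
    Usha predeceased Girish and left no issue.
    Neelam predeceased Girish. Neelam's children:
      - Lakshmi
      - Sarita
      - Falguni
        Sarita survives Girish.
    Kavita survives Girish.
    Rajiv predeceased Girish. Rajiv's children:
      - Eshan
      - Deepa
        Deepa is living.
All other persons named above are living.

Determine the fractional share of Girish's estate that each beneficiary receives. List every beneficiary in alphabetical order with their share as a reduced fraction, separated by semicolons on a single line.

There is no surviving spouse, so the entire estate passes to Girish's descendants per capita at each generation.
At generation 1 (Bhavna, Neelam, Kavita, Rajiv) there are 4 shares of (1)/4 = 1/4 each.
Living: Kavita — each takes 1/4.
Deceased: Bhavna, Neelam, and Rajiv. Their combined 3/4 is pooled and carried to generation 2.
At generation 2 (Hemant, Tarun, Lakshmi, Sarita, Falguni, Eshan, Deepa) there are 7 shares of (3/4)/7 = 3/28 each.
Living: Hemant, Lakshmi, Sarita, Falguni, Eshan, and Deepa — each takes 3/28.
Deceased: Tarun. That 3/28 share is carried to generation 3.
At generation 3 (Priya, Aarav, Omkar) there are 3 shares of (3/28)/3 = 1/28 each.
Living: Priya, Aarav, and Omkar — each takes 1/28.

Aarav 1/28; Deepa 3/28; Eshan 3/28; Falguni 3/28; Hemant 3/28; Kavita 1/4; Lakshmi 3/28; Omkar 1/28; Priya 1/28; Sarita 3/28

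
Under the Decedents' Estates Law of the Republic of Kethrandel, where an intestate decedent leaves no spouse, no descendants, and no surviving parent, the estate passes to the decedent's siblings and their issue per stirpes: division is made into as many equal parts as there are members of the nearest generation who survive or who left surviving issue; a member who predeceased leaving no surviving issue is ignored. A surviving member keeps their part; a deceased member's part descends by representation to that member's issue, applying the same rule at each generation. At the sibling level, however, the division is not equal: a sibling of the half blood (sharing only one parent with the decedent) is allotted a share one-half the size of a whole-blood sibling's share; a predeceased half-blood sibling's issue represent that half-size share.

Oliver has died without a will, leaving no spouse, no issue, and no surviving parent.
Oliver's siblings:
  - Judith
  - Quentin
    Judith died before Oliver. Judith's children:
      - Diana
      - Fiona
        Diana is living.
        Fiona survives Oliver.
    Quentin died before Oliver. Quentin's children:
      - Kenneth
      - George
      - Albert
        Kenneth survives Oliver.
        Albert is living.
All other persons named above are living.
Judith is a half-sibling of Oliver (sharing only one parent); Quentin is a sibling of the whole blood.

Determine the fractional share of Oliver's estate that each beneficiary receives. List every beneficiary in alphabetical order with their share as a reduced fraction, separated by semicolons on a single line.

No spouse, descendants, or parent survives, so the estate passes to Oliver's siblings per stirpes.
Half-blood siblings count for one-half the weight of whole-blood siblings at the initial division.
Dividing 1 in proportion to weights (total weight 3/2): Judith (weight 1/2) → 1/3; Quentin (weight 1) → 2/3.
Judith predeceased; the 1/3 allotted to Judith's branch passes to Judith's issue by representation.
The 1/3 is divided into 2 equal shares of 1/6 among Diana, Fiona.
Diana is living and takes 1/6.
Fiona is living and takes 1/6.
Quentin predeceased; the 2/3 allotted to Quentin's branch passes to Quentin's issue by representation.
The 2/3 is divided into 3 equal shares of 2/9 among Kenneth, George, Albert.
Kenneth is living and takes 2/9.
George is living and takes 2/9.
Albert is living and takes 2/9.

Albert 2/9; Diana 1/6; Fiona 1/6; George 2/9; Kenneth 2/9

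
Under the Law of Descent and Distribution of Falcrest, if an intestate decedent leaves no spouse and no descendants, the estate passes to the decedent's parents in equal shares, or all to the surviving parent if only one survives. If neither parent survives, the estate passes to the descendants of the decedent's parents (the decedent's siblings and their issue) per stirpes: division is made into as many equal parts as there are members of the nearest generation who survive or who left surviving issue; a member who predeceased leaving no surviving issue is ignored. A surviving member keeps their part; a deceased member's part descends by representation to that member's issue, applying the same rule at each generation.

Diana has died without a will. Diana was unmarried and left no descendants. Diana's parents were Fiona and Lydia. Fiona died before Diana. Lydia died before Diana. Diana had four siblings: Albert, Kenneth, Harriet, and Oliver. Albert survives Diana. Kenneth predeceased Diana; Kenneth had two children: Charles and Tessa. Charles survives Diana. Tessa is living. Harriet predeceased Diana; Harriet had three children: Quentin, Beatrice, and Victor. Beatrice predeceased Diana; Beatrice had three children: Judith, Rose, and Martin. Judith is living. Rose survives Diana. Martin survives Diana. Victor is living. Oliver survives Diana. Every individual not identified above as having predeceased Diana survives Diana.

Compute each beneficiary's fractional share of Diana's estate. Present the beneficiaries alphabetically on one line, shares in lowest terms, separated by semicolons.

Albert 1/4; Charles 1/8; Judith 1/36; Martin 1/36; Oliver 1/4; Quentin 1/12; Rose 1/36; Tessa 1/8; Victor 1/12

Neither parent survives and there are no descendants, so the estate passes to Diana's siblings and their issue per stirpes.
The estate is divided into 4 equal shares of 1/4 among Albert, Kenneth, Harriet, Oliver.
Albert is living and takes 1/4.
Kenneth predeceased; the 1/4 allotted to Kenneth's branch passes to Kenneth's issue by representation.
The 1/4 is divided into 2 equal shares of 1/8 among Charles, Tessa.
Charles is living and takes 1/8.
Tessa is living and takes 1/8.
Harriet predeceased; the 1/4 allotted to Harriet's branch passes to Harriet's issue by representation.
The 1/4 is divided into 3 equal shares of 1/12 among Quentin, Beatrice, Victor.
Quentin is living and takes 1/12.
Beatrice predeceased; the 1/12 allotted to Beatrice's branch passes to Beatrice's issue by representation.
The 1/12 is divided into 3 equal shares of 1/36 among Judith, Rose, Martin.
Judith is living and takes 1/36.
Rose is living and takes 1/36.
Martin is living and takes 1/36.
Victor is living and takes 1/12.
Oliver is living and takes 1/4.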